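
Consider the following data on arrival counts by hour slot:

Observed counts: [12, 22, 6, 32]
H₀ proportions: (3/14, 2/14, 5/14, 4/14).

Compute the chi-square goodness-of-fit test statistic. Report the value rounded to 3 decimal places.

n = 72; E_i = n·p_i = [15.43, 10.29, 25.71, 20.57]
χ² = (12−15.43)²/15.43 + (22−10.29)²/10.29 + (6−25.71)²/25.71 + (32−20.57)²/20.57 = 35.5667
df = 3

test statistic = 35.567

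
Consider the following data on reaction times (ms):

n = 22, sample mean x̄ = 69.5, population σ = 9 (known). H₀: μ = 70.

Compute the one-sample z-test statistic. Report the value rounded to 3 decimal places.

SE = σ/√n = 9/√22 = 1.9188
z = (x̄−μ₀)/SE = (69.5−70)/1.9188 = -0.2606

test statistic = -0.261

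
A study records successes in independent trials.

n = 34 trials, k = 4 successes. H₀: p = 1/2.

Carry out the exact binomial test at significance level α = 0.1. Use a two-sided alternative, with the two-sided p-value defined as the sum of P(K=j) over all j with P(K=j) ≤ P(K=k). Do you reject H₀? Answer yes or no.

Exact binomial: n=34, k=4, p₀=1/2=0.5000
P(X=j) = C(n,j)·p₀^j·(1−p₀)^(n−j); p = Σ P(X=j) over j with P(X=j) ≤ P(X=4)
p-value (two-sided) = 0.00001
At α=0.1: p < α → reject H₀

reject H₀: yes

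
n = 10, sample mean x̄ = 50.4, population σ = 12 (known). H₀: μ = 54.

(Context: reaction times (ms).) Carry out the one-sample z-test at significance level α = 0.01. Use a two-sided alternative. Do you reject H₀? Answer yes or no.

SE = σ/√n = 12/√10 = 3.7947
z = (x̄−μ₀)/SE = (50.4−54)/3.7947 = -0.9487
p-value (two-sided) = 0.34278
At α=0.01: p ≥ α → fail to reject H₀

reject H₀: no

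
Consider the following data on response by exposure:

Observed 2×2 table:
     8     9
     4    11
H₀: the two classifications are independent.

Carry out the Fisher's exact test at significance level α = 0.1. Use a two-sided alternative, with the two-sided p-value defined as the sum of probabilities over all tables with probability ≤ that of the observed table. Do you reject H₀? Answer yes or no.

reject H₀: no

Margins: r₁=17, r₂=15, c₁=12, c₂=20, n=32
p_obs = C(17,8)·C(15,4)/C(32,12); sum pmf over tables with pmf ≤ p_obs
p-value (two-sided) = 0.29066
At α=0.1: p ≥ α → fail to reject H₀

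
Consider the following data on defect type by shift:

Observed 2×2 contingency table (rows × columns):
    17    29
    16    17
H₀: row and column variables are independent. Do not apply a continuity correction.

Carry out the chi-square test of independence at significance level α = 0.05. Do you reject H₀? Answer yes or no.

Row totals [46, 33], col totals [33, 46], n=79
χ² = (17−19.22)²/19.22 + (29−26.78)²/26.78 + (16−13.78)²/13.78 + (17−19.22)²/19.22 = 1.0499
df = 1
p-value (upper-tail) = 0.30552
At α=0.05: p ≥ α → fail to reject H₀

reject H₀: no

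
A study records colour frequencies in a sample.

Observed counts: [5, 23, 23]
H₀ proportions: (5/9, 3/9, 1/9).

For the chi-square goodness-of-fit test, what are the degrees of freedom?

degrees of freedom = 2

df = k − 1 = 3 − 1 = 2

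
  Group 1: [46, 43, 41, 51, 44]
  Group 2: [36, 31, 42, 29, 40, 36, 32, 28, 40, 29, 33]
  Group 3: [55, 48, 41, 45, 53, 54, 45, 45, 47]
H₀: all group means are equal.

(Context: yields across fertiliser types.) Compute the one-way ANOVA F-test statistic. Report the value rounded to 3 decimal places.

Group means [45.00, 34.18, 48.11], grand mean 41.360
SSB = Σnᵢ(x̄ᵢ−x̄)² = 1043.235; SSW = ΣΣ(x−x̄ᵢ)² = 488.525
MSB = 1043.235/2 = 521.6174; MSW = 488.525/22 = 22.2057
F = MSB/MSW = 23.4903
df = (2, 22)

test statistic = 23.490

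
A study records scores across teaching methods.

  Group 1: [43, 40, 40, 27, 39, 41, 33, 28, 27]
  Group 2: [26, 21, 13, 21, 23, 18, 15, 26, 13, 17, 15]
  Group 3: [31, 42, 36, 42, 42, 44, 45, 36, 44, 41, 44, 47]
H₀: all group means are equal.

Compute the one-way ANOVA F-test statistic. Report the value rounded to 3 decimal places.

Group means [35.33, 18.91, 41.17], grand mean 31.875
SSB = Σnᵢ(x̄ᵢ−x̄)² = 2992.924; SSW = ΣΣ(x−x̄ᵢ)² = 808.576
MSB = 2992.924/2 = 1496.4621; MSW = 808.576/29 = 27.8819
F = MSB/MSW = 53.6714
df = (2, 29)

test statistic = 53.671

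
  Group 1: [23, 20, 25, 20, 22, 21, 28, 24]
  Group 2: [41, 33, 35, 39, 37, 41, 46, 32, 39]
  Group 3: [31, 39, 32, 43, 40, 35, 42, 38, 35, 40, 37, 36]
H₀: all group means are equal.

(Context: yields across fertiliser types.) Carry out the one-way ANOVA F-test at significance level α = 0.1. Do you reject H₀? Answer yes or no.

Group means [22.88, 38.11, 37.33], grand mean 33.586
SSB = Σnᵢ(x̄ᵢ−x̄)² = 1270.604; SSW = ΣΣ(x−x̄ᵢ)² = 360.431
MSB = 1270.604/2 = 635.3020; MSW = 360.431/26 = 13.8627
F = MSB/MSW = 45.8281
df = (2, 26)
p-value (upper-tail) = 0.00000
At α=0.1: p < α → reject H₀

reject H₀: yes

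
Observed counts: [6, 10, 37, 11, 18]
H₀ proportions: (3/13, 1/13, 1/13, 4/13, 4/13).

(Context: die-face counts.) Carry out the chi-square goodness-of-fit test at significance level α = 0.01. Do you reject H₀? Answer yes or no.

reject H₀: yes

n = 82; E_i = n·p_i = [18.92, 6.31, 6.31, 25.23, 25.23]
χ² = (6−18.92)²/18.92 + (10−6.31)²/6.31 + (37−6.31)²/6.31 + (11−25.23)²/25.23 + (18−25.23)²/25.23 = 170.4299
df = 4
p-value (upper-tail) = 0.00000
At α=0.01: p < α → reject H₀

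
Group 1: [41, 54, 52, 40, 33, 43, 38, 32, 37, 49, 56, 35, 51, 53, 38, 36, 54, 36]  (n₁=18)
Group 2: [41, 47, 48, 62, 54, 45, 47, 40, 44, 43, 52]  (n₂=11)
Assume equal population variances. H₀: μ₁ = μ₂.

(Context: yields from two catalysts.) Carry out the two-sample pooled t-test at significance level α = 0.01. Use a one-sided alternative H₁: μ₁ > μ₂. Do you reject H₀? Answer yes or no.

reject H₀: no

x̄₁=43.222, s₁=8.307, n₁=18
x̄₂=47.545, s₂=6.409, n₂=11
s_p² = [17·8.307² + 10·6.409²]/27 = 58.6607
SE = √(s_p²·(1/18+1/11)) = 2.9312
t = (43.222−47.545)/2.9312 = -1.4749
df = 27
p-value (one-sided, H₁ greater) = 0.92410
At α=0.01: p ≥ α → fail to reject H₀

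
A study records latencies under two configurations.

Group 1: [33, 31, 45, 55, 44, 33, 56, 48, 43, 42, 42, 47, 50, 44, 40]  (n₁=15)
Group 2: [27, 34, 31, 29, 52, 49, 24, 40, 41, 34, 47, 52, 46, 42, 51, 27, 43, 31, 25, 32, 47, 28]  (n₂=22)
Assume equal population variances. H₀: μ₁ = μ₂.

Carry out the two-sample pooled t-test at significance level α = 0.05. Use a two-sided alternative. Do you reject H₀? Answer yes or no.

reject H₀: no

x̄₁=43.533, s₁=7.367, n₁=15
x̄₂=37.818, s₂=9.550, n₂=22
s_p² = [14·7.367² + 21·9.550²]/35 = 76.4287
SE = √(s_p²·(1/15+1/22)) = 2.9273
t = (43.533−37.818)/2.9273 = 1.9523
df = 35
p-value (two-sided) = 0.05893
At α=0.05: p ≥ α → fail to reject H₀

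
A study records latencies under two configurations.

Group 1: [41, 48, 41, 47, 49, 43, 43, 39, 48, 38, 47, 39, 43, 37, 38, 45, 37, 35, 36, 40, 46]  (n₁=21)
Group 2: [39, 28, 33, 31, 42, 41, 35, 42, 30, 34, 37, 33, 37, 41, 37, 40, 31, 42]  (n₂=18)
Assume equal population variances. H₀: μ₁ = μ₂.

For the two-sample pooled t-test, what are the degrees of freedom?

degrees of freedom = 37

df = n₁ + n₂ − 2 = 21 + 18 − 2 = 37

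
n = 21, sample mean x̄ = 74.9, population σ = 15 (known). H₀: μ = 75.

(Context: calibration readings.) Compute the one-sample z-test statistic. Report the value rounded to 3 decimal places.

SE = σ/√n = 15/√21 = 3.2733
z = (x̄−μ₀)/SE = (74.9−75)/3.2733 = -0.0306

test statistic = -0.031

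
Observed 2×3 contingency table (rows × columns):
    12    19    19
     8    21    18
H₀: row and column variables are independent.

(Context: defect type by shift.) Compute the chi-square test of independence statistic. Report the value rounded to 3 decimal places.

test statistic = 0.835

Row totals [50, 47], col totals [20, 40, 37], n=97
χ² = (12−10.31)²/10.31 + (19−20.62)²/20.62 + (19−19.07)²/19.07 + (8−9.69)²/9.69 + (21−19.38)²/19.38 + (18−17.93)²/17.93 = 0.8350
df = 2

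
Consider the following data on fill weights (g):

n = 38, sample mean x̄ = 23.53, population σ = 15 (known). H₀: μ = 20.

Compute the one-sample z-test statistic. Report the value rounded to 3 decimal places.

SE = σ/√n = 15/√38 = 2.4333
z = (x̄−μ₀)/SE = (23.53−20)/2.4333 = 1.4507

test statistic = 1.451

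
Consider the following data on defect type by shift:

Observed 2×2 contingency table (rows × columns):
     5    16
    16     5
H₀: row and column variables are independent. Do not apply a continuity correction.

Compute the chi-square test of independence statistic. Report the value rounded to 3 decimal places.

Row totals [21, 21], col totals [21, 21], n=42
χ² = (5−10.50)²/10.50 + (16−10.50)²/10.50 + (16−10.50)²/10.50 + (5−10.50)²/10.50 = 11.5238
df = 1

test statistic = 11.524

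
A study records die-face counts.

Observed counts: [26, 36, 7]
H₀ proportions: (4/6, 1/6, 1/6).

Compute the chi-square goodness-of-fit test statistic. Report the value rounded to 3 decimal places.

test statistic = 62.652

n = 69; E_i = n·p_i = [46.00, 11.50, 11.50]
χ² = (26−46.00)²/46.00 + (36−11.50)²/11.50 + (7−11.50)²/11.50 = 62.6522
df = 2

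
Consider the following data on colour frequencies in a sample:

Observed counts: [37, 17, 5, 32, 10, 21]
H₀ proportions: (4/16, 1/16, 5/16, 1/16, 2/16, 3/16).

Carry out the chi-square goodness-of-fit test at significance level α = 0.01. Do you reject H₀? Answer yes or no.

n = 122; E_i = n·p_i = [30.50, 7.62, 38.12, 7.62, 15.25, 22.88]
χ² = (37−30.50)²/30.50 + (17−7.62)²/7.62 + (5−38.12)²/38.12 + (32−7.62)²/7.62 + (10−15.25)²/15.25 + (21−22.88)²/22.88 = 121.5738
df = 5
p-value (upper-tail) = 0.00000
At α=0.01: p < α → reject H₀

reject H₀: yes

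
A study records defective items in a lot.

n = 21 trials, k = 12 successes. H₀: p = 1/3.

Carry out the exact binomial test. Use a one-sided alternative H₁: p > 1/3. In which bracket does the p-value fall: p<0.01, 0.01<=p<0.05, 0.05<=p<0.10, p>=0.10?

p-value bracket: 0.01<=p<0.05

Exact binomial: n=21, k=12, p₀=1/3=0.3333
P(X≥12) from Σ C(n,i)·p₀^i·(1−p₀)^(n−i)
p-value (one-sided, H₁ greater) = 0.02119
→ bracket: 0.01<=p<0.05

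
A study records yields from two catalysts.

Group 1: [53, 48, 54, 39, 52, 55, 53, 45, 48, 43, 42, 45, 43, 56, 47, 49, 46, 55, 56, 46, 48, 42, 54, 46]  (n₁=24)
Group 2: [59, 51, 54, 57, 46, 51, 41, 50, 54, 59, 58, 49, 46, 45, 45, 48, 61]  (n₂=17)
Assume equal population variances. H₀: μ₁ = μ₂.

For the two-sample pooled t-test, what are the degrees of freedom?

degrees of freedom = 39

df = n₁ + n₂ − 2 = 24 + 17 − 2 = 39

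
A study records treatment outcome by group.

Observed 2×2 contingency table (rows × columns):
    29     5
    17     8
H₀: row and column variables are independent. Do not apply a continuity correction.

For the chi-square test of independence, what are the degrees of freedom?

df = (r−1)(c−1) = (2−1)·(2−1) = 1

degrees of freedom = 1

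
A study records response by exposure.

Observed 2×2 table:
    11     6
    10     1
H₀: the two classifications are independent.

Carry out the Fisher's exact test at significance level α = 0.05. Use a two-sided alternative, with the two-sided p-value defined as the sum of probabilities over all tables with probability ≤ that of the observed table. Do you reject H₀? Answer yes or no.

reject H₀: no

Margins: r₁=17, r₂=11, c₁=21, c₂=7, n=28
p_obs = C(17,11)·C(11,10)/C(28,21); sum pmf over tables with pmf ≤ p_obs
p-value (two-sided) = 0.19138
At α=0.05: p ≥ α → fail to reject H₀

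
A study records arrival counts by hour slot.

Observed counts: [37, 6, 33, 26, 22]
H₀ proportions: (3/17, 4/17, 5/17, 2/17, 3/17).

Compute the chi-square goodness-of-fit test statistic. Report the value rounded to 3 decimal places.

n = 124; E_i = n·p_i = [21.88, 29.18, 36.47, 14.59, 21.88]
χ² = (37−21.88)²/21.88 + (6−29.18)²/29.18 + (33−36.47)²/36.47 + (26−14.59)²/14.59 + (22−21.88)²/21.88 = 38.1124
df = 4

test statistic = 38.112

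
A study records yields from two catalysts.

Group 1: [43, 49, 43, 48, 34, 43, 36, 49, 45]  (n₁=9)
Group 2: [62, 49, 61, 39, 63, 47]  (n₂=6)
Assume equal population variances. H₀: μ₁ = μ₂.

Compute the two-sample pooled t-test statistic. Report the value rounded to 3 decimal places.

test statistic = -2.589

x̄₁=43.333, s₁=5.362, n₁=9
x̄₂=53.500, s₂=9.915, n₂=6
s_p² = [8·5.362² + 5·9.915²]/13 = 55.5000
SE = √(s_p²·(1/9+1/6)) = 3.9264
t = (43.333−53.500)/3.9264 = -2.5893
df = 13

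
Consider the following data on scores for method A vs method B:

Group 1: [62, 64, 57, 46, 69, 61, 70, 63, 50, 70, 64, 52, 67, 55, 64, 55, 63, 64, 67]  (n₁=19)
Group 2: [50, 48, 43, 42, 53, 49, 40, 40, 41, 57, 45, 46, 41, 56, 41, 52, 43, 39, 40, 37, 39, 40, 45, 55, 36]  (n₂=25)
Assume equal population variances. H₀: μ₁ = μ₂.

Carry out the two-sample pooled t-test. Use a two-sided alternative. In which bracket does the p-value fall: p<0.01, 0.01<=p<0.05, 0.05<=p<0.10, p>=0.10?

x̄₁=61.211, s₁=6.901, n₁=19
x̄₂=44.720, s₂=6.154, n₂=25
s_p² = [18·6.901² + 24·6.154²]/42 = 42.0523
SE = √(s_p²·(1/19+1/25)) = 1.9737
t = (61.211−44.720)/1.9737 = 8.3553
df = 42
p-value (two-sided) = 0.00000
→ bracket: p<0.01

p-value bracket: p<0.01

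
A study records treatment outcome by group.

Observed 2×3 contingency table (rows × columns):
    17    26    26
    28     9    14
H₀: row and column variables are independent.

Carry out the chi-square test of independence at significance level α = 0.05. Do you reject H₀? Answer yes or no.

Row totals [69, 51], col totals [45, 35, 40], n=120
χ² = (17−25.88)²/25.88 + (26−20.12)²/20.12 + (26−23.00)²/23.00 + (28−19.12)²/19.12 + (9−14.88)²/14.88 + (14−17.00)²/17.00 = 12.1187
df = 2
p-value (upper-tail) = 0.00234
At α=0.05: p < α → reject H₀

reject H₀: yes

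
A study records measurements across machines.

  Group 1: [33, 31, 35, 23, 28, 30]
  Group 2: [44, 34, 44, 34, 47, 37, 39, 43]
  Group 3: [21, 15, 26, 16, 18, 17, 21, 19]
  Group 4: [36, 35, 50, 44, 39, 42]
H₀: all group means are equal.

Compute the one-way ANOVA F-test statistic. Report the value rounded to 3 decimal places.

Group means [30.00, 40.25, 19.12, 41.00], grand mean 32.179
SSB = Σnᵢ(x̄ᵢ−x̄)² = 2379.732; SSW = ΣΣ(x−x̄ᵢ)² = 502.375
MSB = 2379.732/3 = 793.2440; MSW = 502.375/24 = 20.9323
F = MSB/MSW = 37.8957
df = (3, 24)

test statistic = 37.896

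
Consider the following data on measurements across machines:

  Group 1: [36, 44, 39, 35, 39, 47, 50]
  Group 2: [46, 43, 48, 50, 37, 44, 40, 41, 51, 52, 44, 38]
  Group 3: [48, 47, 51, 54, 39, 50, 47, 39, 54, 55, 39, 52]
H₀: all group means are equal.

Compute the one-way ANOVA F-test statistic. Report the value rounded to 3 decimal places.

test statistic = 3.135

Group means [41.43, 44.50, 47.92], grand mean 45.129
SSB = Σnᵢ(x̄ᵢ−x̄)² = 193.853; SSW = ΣΣ(x−x̄ᵢ)² = 865.631
MSB = 193.853/2 = 96.9265; MSW = 865.631/28 = 30.9154
F = MSB/MSW = 3.1352
df = (2, 28)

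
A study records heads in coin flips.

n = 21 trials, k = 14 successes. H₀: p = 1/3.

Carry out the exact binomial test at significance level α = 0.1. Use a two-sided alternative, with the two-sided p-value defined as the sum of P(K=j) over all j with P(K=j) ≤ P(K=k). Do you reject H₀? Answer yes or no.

Exact binomial: n=21, k=14, p₀=1/3=0.3333
P(X=j) = C(n,j)·p₀^j·(1−p₀)^(n−j); p = Σ P(X=j) over j with P(X=j) ≤ P(X=14)
p-value (two-sided) = 0.00203
At α=0.1: p < α → reject H₀

reject H₀: yes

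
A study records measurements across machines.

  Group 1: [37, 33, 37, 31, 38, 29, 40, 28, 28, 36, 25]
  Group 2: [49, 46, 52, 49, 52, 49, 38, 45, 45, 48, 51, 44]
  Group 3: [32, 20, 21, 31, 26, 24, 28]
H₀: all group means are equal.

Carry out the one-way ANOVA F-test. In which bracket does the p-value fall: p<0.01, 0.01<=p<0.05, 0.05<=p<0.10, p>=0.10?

Group means [32.91, 47.33, 26.00], grand mean 37.067
SSB = Σnᵢ(x̄ᵢ−x̄)² = 2312.291; SSW = ΣΣ(x−x̄ᵢ)² = 555.576
MSB = 2312.291/2 = 1156.1455; MSW = 555.576/27 = 20.5769
F = MSB/MSW = 56.1866
df = (2, 27)
p-value (upper-tail) = 0.00000
→ bracket: p<0.01

p-value bracket: p<0.01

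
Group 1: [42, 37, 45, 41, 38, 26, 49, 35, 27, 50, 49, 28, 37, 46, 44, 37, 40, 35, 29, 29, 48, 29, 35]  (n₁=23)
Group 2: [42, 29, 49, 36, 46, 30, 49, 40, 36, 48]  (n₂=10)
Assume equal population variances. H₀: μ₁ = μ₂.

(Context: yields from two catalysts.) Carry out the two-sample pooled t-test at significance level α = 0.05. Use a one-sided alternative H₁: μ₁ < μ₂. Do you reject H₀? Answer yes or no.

x̄₁=38.087, s₁=7.692, n₁=23
x̄₂=40.500, s₂=7.576, n₂=10
s_p² = [22·7.692² + 9·7.576²]/31 = 58.6557
SE = √(s_p²·(1/23+1/10)) = 2.9010
t = (38.087−40.500)/2.9010 = -0.8318
df = 31
p-value (one-sided, H₁ less) = 0.20594
At α=0.05: p ≥ α → fail to reject H₀

reject H₀: no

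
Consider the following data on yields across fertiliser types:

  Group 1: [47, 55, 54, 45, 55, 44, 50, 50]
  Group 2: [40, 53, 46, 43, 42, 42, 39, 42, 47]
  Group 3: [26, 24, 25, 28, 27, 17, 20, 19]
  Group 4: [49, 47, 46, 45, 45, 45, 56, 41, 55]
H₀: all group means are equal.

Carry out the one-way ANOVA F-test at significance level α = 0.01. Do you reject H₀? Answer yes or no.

Group means [50.00, 43.78, 23.25, 47.67], grand mean 41.441
SSB = Σnᵢ(x̄ᵢ−x̄)² = 3631.327; SSW = ΣΣ(x−x̄ᵢ)² = 593.056
MSB = 3631.327/3 = 1210.4423; MSW = 593.056/30 = 19.7685
F = MSB/MSW = 61.2308
df = (3, 30)
p-value (upper-tail) = 0.00000
At α=0.01: p < α → reject H₀

reject H₀: yes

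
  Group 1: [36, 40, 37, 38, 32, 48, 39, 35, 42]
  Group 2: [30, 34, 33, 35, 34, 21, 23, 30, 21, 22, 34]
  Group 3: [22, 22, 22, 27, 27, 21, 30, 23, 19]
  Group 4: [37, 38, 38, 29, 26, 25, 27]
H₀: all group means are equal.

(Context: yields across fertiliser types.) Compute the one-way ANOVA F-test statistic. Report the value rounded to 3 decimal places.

Group means [38.56, 28.82, 23.67, 31.43], grand mean 30.472
SSB = Σnᵢ(x̄ᵢ−x̄)² = 1041.399; SSW = ΣΣ(x−x̄ᵢ)² = 823.573
MSB = 1041.399/3 = 347.1331; MSW = 823.573/32 = 25.7367
F = MSB/MSW = 13.4879
df = (3, 32)

test statistic = 13.488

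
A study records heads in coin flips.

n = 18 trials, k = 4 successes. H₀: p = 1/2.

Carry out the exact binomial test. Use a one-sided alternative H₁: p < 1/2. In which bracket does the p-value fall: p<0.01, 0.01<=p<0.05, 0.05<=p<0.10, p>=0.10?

p-value bracket: 0.01<=p<0.05

Exact binomial: n=18, k=4, p₀=1/2=0.5000
P(X≤4) from Σ C(n,i)·p₀^i·(1−p₀)^(n−i)
p-value (one-sided, H₁ less) = 0.01544
→ bracket: 0.01<=p<0.05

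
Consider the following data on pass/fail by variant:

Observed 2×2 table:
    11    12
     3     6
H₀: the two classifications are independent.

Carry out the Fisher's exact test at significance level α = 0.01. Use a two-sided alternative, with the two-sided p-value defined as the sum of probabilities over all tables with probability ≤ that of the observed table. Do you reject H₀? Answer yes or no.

reject H₀: no

Margins: r₁=23, r₂=9, c₁=14, c₂=18, n=32
p_obs = C(23,11)·C(9,3)/C(32,14); sum pmf over tables with pmf ≤ p_obs
p-value (two-sided) = 0.69423
At α=0.01: p ≥ α → fail to reject H₀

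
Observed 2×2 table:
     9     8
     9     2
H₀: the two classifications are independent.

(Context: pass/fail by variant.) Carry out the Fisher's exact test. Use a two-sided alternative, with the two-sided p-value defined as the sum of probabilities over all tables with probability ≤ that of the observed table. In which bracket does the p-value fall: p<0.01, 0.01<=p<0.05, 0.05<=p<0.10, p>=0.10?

Margins: r₁=17, r₂=11, c₁=18, c₂=10, n=28
p_obs = C(17,9)·C(11,9)/C(28,18); sum pmf over tables with pmf ≤ p_obs
p-value (two-sided) = 0.22641
→ bracket: p>=0.10

p-value bracket: p>=0.10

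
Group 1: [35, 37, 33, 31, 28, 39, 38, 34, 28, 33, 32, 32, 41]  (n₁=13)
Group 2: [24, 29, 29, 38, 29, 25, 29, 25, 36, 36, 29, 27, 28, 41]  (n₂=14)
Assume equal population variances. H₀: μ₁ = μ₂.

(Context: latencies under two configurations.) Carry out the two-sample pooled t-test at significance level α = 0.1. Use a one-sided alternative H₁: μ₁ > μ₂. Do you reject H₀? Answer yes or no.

x̄₁=33.923, s₁=3.989, n₁=13
x̄₂=30.357, s₂=5.257, n₂=14
s_p² = [12·3.989² + 13·5.257²]/25 = 22.0055
SE = √(s_p²·(1/13+1/14)) = 1.8068
t = (33.923−30.357)/1.8068 = 1.9736
df = 25
p-value (one-sided, H₁ greater) = 0.02979
At α=0.1: p < α → reject H₀

reject H₀: yes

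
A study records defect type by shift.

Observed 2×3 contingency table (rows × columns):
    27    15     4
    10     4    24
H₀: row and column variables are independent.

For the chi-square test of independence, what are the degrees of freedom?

df = (r−1)(c−1) = (2−1)·(3−1) = 2

degrees of freedom = 2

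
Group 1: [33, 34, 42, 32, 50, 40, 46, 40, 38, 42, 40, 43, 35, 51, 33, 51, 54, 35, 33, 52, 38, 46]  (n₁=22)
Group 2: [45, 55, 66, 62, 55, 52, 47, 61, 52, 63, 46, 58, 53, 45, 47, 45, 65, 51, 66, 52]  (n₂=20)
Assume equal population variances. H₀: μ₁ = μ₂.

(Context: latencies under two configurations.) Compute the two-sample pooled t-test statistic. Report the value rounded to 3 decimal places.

x̄₁=41.273, s₁=7.039, n₁=22
x̄₂=54.300, s₂=7.420, n₂=20
s_p² = [21·7.039² + 19·7.420²]/40 = 52.1641
SE = √(s_p²·(1/22+1/20)) = 2.2314
t = (41.273−54.300)/2.2314 = -5.8381
df = 40

test statistic = -5.838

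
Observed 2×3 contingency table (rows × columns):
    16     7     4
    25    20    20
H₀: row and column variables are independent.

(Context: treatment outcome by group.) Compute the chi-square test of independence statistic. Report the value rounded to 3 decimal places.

Row totals [27, 65], col totals [41, 27, 24], n=92
χ² = (16−12.03)²/12.03 + (7−7.92)²/7.92 + (4−7.04)²/7.04 + (25−28.97)²/28.97 + (20−19.08)²/19.08 + (20−16.96)²/16.96 = 3.8653
df = 2

test statistic = 3.865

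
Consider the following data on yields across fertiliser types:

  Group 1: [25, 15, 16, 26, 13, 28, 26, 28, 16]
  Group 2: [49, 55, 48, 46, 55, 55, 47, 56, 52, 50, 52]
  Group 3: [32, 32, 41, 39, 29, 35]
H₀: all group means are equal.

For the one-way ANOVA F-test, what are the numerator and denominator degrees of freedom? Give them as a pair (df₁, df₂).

degrees of freedom = [2, 23]

k = 3 groups, N = 26 total
df = (k−1, N−k) = (3−1, 26−3) = (2, 23)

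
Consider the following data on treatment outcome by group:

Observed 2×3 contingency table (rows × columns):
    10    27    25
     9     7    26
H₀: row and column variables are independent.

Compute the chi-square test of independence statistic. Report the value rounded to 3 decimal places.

Row totals [62, 42], col totals [19, 34, 51], n=104
χ² = (10−11.33)²/11.33 + (27−20.27)²/20.27 + (25−30.40)²/30.40 + (9−7.67)²/7.67 + (7−13.73)²/13.73 + (26−20.60)²/20.60 = 8.2977
df = 2

test statistic = 8.298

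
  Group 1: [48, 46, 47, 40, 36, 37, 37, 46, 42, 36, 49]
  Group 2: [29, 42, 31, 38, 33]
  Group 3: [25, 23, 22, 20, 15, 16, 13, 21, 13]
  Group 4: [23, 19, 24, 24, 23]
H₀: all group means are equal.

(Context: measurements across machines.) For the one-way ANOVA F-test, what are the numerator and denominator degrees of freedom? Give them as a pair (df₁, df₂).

degrees of freedom = [3, 26]

k = 4 groups, N = 30 total
df = (k−1, N−k) = (4−1, 30−4) = (3, 26)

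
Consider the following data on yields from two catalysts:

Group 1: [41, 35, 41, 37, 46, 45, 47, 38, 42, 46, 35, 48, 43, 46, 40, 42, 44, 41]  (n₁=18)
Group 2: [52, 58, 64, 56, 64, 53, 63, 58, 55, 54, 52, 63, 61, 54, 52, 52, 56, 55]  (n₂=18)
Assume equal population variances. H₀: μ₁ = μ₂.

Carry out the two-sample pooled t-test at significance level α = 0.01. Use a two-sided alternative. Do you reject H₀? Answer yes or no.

reject H₀: yes

x̄₁=42.056, s₁=3.977, n₁=18
x̄₂=56.778, s₂=4.413, n₂=18
s_p² = [17·3.977² + 17·4.413²]/34 = 17.6487
SE = √(s_p²·(1/18+1/18)) = 1.4003
t = (42.056−56.778)/1.4003 = -10.5133
df = 34
p-value (two-sided) = 0.00000
At α=0.01: p < α → reject H₀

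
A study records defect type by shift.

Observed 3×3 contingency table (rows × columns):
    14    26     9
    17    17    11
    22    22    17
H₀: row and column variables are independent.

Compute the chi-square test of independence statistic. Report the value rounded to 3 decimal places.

test statistic = 3.854

Row totals [49, 45, 61], col totals [53, 65, 37], n=155
χ² = (14−16.75)²/16.75 + (26−20.55)²/20.55 + (9−11.70)²/11.70 + (17−15.39)²/15.39 + (17−18.87)²/18.87 + (11−10.74)²/10.74 + (22−20.86)²/20.86 + (22−25.58)²/25.58 + (17−14.56)²/14.56 = 3.8540
df = 4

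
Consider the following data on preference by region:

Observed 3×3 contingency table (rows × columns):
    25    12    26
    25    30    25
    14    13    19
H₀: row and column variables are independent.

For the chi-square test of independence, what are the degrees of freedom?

df = (r−1)(c−1) = (3−1)·(3−1) = 4

degrees of freedom = 4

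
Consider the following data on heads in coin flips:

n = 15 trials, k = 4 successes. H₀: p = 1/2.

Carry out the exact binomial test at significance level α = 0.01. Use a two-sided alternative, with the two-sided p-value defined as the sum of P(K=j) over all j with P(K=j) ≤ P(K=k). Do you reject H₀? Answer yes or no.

reject H₀: no

Exact binomial: n=15, k=4, p₀=1/2=0.5000
P(X=j) = C(n,j)·p₀^j·(1−p₀)^(n−j); p = Σ P(X=j) over j with P(X=j) ≤ P(X=4)
p-value (two-sided) = 0.11847
At α=0.01: p ≥ α → fail to reject H₀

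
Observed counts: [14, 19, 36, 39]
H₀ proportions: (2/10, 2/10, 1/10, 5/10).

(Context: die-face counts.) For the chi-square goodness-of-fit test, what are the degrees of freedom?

degrees of freedom = 3

df = k − 1 = 4 − 1 = 3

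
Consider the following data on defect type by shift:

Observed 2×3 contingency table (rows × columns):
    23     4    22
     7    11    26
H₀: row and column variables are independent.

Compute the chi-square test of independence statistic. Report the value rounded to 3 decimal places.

test statistic = 11.899

Row totals [49, 44], col totals [30, 15, 48], n=93
χ² = (23−15.81)²/15.81 + (4−7.90)²/7.90 + (22−25.29)²/25.29 + (7−14.19)²/14.19 + (11−7.10)²/7.10 + (26−22.71)²/22.71 = 11.8989
df = 2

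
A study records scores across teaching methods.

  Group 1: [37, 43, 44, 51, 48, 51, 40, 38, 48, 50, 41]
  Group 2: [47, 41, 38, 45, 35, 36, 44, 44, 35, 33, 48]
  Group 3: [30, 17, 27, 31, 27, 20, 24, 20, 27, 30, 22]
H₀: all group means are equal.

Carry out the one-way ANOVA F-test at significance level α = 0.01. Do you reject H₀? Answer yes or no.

Group means [44.64, 40.55, 25.00], grand mean 36.727
SSB = Σnᵢ(x̄ᵢ−x̄)² = 2361.273; SSW = ΣΣ(x−x̄ᵢ)² = 781.273
MSB = 2361.273/2 = 1180.6364; MSW = 781.273/30 = 26.0424
F = MSB/MSW = 45.3351
df = (2, 30)
p-value (upper-tail) = 0.00000
At α=0.01: p < α → reject H₀

reject H₀: yes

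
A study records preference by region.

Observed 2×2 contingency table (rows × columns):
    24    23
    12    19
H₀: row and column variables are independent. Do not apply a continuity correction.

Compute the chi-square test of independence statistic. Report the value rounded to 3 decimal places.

Row totals [47, 31], col totals [36, 42], n=78
χ² = (24−21.69)²/21.69 + (23−25.31)²/25.31 + (12−14.31)²/14.31 + (19−16.69)²/16.69 = 1.1472
df = 1

test statistic = 1.147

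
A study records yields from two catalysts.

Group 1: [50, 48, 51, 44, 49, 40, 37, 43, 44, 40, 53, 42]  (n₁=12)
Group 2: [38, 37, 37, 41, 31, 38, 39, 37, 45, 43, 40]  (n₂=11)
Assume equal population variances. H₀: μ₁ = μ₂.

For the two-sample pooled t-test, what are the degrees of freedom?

degrees of freedom = 21

df = n₁ + n₂ − 2 = 12 + 11 − 2 = 21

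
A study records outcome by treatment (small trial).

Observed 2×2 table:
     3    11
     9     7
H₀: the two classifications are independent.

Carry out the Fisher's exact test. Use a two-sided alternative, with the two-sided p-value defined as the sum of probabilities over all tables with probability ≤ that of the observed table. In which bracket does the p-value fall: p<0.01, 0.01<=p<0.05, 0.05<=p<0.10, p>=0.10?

p-value bracket: 0.05<=p<0.10

Margins: r₁=14, r₂=16, c₁=12, c₂=18, n=30
p_obs = C(14,3)·C(16,9)/C(30,12); sum pmf over tables with pmf ≤ p_obs
p-value (two-sided) = 0.07172
→ bracket: 0.05<=p<0.10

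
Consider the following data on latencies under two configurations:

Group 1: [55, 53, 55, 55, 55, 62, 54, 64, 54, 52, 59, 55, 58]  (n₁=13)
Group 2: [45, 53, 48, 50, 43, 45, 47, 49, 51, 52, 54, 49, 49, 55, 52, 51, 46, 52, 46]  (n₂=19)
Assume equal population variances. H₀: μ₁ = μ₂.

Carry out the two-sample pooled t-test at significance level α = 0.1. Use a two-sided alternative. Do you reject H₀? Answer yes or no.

x̄₁=56.231, s₁=3.539, n₁=13
x̄₂=49.316, s₂=3.351, n₂=19
s_p² = [12·3.539² + 18·3.351²]/30 = 11.7471
SE = √(s_p²·(1/13+1/19)) = 1.2336
t = (56.231−49.316)/1.2336 = 5.6053
df = 30
p-value (two-sided) = 0.00000
At α=0.1: p < α → reject H₀

reject H₀: yes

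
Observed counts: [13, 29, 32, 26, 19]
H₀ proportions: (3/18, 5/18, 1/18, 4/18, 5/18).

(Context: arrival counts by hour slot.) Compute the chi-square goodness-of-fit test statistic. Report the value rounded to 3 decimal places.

n = 119; E_i = n·p_i = [19.83, 33.06, 6.61, 26.44, 33.06]
χ² = (13−19.83)²/19.83 + (29−33.06)²/33.06 + (32−6.61)²/6.61 + (26−26.44)²/26.44 + (19−33.06)²/33.06 = 106.3378
df = 4

test statistic = 106.338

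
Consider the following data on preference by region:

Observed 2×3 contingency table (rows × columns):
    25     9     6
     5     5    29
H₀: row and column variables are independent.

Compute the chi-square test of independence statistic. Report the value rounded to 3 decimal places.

test statistic = 29.583

Row totals [40, 39], col totals [30, 14, 35], n=79
χ² = (25−15.19)²/15.19 + (9−7.09)²/7.09 + (6−17.72)²/17.72 + (5−14.81)²/14.81 + (5−6.91)²/6.91 + (29−17.28)²/17.28 = 29.5826
df = 2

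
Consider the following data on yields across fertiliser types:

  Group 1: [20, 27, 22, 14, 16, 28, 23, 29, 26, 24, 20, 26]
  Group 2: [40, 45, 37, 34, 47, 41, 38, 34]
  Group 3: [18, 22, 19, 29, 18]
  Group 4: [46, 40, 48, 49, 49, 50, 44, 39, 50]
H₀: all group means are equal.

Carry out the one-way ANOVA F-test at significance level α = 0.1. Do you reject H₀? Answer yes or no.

reject H₀: yes

Group means [22.92, 39.50, 21.20, 46.11], grand mean 32.706
SSB = Σnᵢ(x̄ᵢ−x̄)² = 3798.453; SSW = ΣΣ(x−x̄ᵢ)² = 632.606
MSB = 3798.453/3 = 1266.1511; MSW = 632.606/30 = 21.0869
F = MSB/MSW = 60.0446
df = (3, 30)
p-value (upper-tail) = 0.00000
At α=0.1: p < α → reject H₀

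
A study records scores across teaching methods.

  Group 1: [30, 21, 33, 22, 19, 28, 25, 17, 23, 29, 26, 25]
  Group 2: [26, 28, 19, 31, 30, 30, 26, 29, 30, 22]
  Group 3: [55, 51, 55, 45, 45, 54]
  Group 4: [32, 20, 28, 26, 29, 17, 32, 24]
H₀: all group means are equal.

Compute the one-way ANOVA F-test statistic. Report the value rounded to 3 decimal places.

Group means [24.83, 27.10, 50.83, 26.00], grand mean 30.056
SSB = Σnᵢ(x̄ᵢ−x̄)² = 3136.489; SSW = ΣΣ(x−x̄ᵢ)² = 701.400
MSB = 3136.489/3 = 1045.4963; MSW = 701.400/32 = 21.9187
F = MSB/MSW = 47.6987
df = (3, 32)

test statistic = 47.699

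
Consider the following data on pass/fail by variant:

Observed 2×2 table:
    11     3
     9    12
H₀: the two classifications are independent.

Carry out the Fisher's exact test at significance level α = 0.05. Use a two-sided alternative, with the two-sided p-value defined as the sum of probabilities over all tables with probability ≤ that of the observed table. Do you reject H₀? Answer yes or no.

Margins: r₁=14, r₂=21, c₁=20, c₂=15, n=35
p_obs = C(14,11)·C(21,9)/C(35,20); sum pmf over tables with pmf ≤ p_obs
p-value (two-sided) = 0.04614
At α=0.05: p < α → reject H₀

reject H₀: yes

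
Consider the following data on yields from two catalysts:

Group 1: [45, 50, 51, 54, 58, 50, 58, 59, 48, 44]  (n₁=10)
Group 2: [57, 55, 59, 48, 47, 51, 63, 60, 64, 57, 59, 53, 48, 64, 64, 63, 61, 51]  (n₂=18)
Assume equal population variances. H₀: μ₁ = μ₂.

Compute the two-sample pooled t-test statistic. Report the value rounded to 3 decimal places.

test statistic = -2.277

x̄₁=51.700, s₁=5.397, n₁=10
x̄₂=56.889, s₂=5.969, n₂=18
s_p² = [9·5.397² + 17·5.969²]/26 = 33.3799
SE = √(s_p²·(1/10+1/18)) = 2.2787
t = (51.700−56.889)/2.2787 = -2.2771
df = 26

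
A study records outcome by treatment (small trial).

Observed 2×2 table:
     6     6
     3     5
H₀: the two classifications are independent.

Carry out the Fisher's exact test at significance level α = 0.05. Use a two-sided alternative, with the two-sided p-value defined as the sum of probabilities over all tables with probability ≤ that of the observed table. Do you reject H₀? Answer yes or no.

reject H₀: no

Margins: r₁=12, r₂=8, c₁=9, c₂=11, n=20
p_obs = C(12,6)·C(8,3)/C(20,9); sum pmf over tables with pmf ≤ p_obs
p-value (two-sided) = 0.66992
At α=0.05: p ≥ α → fail to reject H₀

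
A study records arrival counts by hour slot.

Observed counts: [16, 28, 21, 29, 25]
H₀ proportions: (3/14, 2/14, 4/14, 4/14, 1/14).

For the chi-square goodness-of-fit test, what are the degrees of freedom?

df = k − 1 = 5 − 1 = 4

degrees of freedom = 4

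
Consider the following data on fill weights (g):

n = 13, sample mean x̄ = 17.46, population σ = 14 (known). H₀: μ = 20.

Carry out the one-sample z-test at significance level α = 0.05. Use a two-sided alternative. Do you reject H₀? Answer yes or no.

SE = σ/√n = 14/√13 = 3.8829
z = (x̄−μ₀)/SE = (17.46−20)/3.8829 = -0.6542
p-value (two-sided) = 0.51302
At α=0.05: p ≥ α → fail to reject H₀

reject H₀: no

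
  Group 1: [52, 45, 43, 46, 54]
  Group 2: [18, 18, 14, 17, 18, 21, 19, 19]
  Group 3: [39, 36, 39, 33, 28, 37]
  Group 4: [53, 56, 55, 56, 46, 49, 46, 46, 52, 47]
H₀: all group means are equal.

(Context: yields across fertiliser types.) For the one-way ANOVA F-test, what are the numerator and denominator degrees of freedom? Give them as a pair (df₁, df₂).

degrees of freedom = [3, 25]

k = 4 groups, N = 29 total
df = (k−1, N−k) = (4−1, 29−4) = (3, 25)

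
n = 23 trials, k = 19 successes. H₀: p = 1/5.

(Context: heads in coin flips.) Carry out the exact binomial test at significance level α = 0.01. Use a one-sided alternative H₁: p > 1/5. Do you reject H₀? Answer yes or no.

reject H₀: yes

Exact binomial: n=23, k=19, p₀=1/5=0.2000
P(X≥19) from Σ C(n,i)·p₀^i·(1−p₀)^(n−i)
p-value (one-sided, H₁ greater) = 0.00000
At α=0.01: p < α → reject H₀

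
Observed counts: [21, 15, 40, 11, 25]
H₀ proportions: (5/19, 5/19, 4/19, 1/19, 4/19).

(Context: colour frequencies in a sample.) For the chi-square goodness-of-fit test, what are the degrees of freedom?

df = k − 1 = 5 − 1 = 4

degrees of freedom = 4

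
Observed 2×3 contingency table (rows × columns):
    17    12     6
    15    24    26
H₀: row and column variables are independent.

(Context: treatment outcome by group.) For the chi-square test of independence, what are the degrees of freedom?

degrees of freedom = 2

df = (r−1)(c−1) = (2−1)·(3−1) = 2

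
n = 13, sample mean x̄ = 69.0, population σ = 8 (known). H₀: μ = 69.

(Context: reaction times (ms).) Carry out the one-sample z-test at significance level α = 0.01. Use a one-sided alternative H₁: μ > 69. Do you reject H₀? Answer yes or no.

SE = σ/√n = 8/√13 = 2.2188
z = (x̄−μ₀)/SE = (69.0−69)/2.2188 = 0.0000
p-value (one-sided, H₁ greater) = 0.50000
At α=0.01: p ≥ α → fail to reject H₀

reject H₀: no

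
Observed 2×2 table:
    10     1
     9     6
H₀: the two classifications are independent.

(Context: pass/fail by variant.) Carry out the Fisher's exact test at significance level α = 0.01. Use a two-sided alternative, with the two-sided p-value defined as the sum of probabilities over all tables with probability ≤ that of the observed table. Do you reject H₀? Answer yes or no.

reject H₀: no

Margins: r₁=11, r₂=15, c₁=19, c₂=7, n=26
p_obs = C(11,10)·C(15,9)/C(26,19); sum pmf over tables with pmf ≤ p_obs
p-value (two-sided) = 0.17826
At α=0.01: p ≥ α → fail to reject H₀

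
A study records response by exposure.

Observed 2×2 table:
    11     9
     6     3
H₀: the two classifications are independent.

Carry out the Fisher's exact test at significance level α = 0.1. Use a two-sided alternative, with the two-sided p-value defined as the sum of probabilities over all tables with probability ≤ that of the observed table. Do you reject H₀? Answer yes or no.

reject H₀: no

Margins: r₁=20, r₂=9, c₁=17, c₂=12, n=29
p_obs = C(20,11)·C(9,6)/C(29,17); sum pmf over tables with pmf ≤ p_obs
p-value (two-sided) = 0.69415
At α=0.1: p ≥ α → fail to reject H₀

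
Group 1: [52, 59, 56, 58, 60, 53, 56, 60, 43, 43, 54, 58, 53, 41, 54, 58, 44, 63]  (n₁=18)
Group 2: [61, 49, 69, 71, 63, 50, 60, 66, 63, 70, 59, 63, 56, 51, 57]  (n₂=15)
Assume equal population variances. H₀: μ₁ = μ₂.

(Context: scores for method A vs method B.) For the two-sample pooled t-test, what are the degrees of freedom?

df = n₁ + n₂ − 2 = 18 + 15 − 2 = 31

degrees of freedom = 31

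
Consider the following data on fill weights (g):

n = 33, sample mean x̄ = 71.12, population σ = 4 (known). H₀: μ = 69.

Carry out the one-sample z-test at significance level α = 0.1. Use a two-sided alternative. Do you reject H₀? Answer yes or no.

reject H₀: yes

SE = σ/√n = 4/√33 = 0.6963
z = (x̄−μ₀)/SE = (71.12−69)/0.6963 = 3.0446
p-value (two-sided) = 0.00233
At α=0.1: p < α → reject H₀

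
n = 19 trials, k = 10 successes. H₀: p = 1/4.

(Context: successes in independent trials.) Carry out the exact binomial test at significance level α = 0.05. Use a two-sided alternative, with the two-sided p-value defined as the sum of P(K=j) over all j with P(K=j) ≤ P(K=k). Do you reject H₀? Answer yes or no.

Exact binomial: n=19, k=10, p₀=1/4=0.2500
P(X=j) = C(n,j)·p₀^j·(1−p₀)^(n−j); p = Σ P(X=j) over j with P(X=j) ≤ P(X=10)
p-value (two-sided) = 0.01313
At α=0.05: p < α → reject H₀

reject H₀: yes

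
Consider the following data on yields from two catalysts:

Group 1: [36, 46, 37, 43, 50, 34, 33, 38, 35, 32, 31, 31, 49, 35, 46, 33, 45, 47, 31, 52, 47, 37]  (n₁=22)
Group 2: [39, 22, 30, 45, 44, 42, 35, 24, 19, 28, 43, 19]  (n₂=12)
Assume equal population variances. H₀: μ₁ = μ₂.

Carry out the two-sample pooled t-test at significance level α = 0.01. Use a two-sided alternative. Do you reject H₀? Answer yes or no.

reject H₀: no

x̄₁=39.455, s₁=7.076, n₁=22
x̄₂=32.500, s₂=10.050, n₂=12
s_p² = [21·7.076² + 11·10.050²]/32 = 67.5767
SE = √(s_p²·(1/22+1/12)) = 2.9501
t = (39.455−32.500)/2.9501 = 2.3574
df = 32
p-value (two-sided) = 0.02468
At α=0.01: p ≥ α → fail to reject H₀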